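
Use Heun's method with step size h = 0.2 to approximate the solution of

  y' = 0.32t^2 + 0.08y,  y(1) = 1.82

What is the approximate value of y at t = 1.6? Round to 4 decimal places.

Heun: k1 = f(t_n, y_n); k2 = f(t_n + h, y_n + h·k1); y_{n+1} = y_n + (h/2)·(k1 + k2).
t=1.000000, y=1.820000:
  k1 = f(1.000000, 1.820000) = 0.465600
  k2 = f(1.200000, 1.913120) = 0.613850
  y ← 1.820000 + (0.2/2)·(0.465600 + 0.613850) = 1.927945
t=1.200000, y=1.927945:
  k1 = f(1.200000, 1.927945) = 0.615036
  k2 = f(1.400000, 2.050952) = 0.791276
  y ← 1.927945 + (0.2/2)·(0.615036 + 0.791276) = 2.068576
t=1.400000, y=2.068576:
  k1 = f(1.400000, 2.068576) = 0.792686
  k2 = f(1.600000, 2.227113) = 0.997369
  y ← 2.068576 + (0.2/2)·(0.792686 + 0.997369) = 2.247582
y(1.6) ≈ 2.2476

2.2476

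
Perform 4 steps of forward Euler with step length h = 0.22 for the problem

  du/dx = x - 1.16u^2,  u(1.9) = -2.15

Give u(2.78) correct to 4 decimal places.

-32.0545

Euler: u_{n+1} = u_n + h·f(x_n, u_n).
x=1.900000, u=-2.150000: f=-3.462100 → u ← -2.150000 + 0.22·(-3.462100) = -2.911662
x=2.120000, u=-2.911662: f=-7.714220 → u ← -2.911662 + 0.22·(-7.714220) = -4.608790
x=2.340000, u=-4.608790: f=-22.299500 → u ← -4.608790 + 0.22·(-22.299500) = -9.514680
x=2.560000, u=-9.514680: f=-102.453805 → u ← -9.514680 + 0.22·(-102.453805) = -32.054517
u(2.78) ≈ -32.0545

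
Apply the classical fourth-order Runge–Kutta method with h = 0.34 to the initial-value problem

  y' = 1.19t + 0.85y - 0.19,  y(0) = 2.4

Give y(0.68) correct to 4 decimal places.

4.4396

RK4: k1 = f(t_n, y_n); k2 = f(t_n + h/2, y_n + (h/2)·k1); k3 = f(t_n + h/2, y_n + (h/2)·k2); k4 = f(t_n + h, y_n + h·k3); y_{n+1} = y_n + (h/6)·(k1 + 2k2 + 2k3 + k4).
t=0.000000, y=2.400000:
  k1 = f(0.000000, 2.400000) = 1.850000
  k2 = f(0.170000, 2.714500) = 2.319625
  k3 = f(0.170000, 2.794336) = 2.387486
  k4 = f(0.340000, 3.211745) = 2.944583
  y ← 2.400000 + (0.34/6)·(k1 + 2k2 + 2k3 + k4) = 3.205166
t=0.340000, y=3.205166:
  k1 = f(0.340000, 3.205166) = 2.938991
  k2 = f(0.510000, 3.704794) = 3.565975
  k3 = f(0.510000, 3.811381) = 3.656574
  k4 = f(0.680000, 4.448401) = 4.400341
  y ← 3.205166 + (0.34/6)·(k1 + 2k2 + 2k3 + k4) = 4.439617
y(0.68) ≈ 4.4396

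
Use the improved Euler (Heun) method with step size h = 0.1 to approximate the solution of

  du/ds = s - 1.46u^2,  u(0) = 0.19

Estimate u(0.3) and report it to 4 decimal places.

Heun: k1 = f(s_n, u_n); k2 = f(s_n + h, u_n + h·k1); u_{n+1} = u_n + (h/2)·(k1 + k2).
s=0.000000, u=0.190000:
  k1 = f(0.000000, 0.190000) = -0.052706
  k2 = f(0.100000, 0.184729) = 0.050178
  u ← 0.190000 + (0.1/2)·(-0.052706 + 0.050178) = 0.189874
s=0.100000, u=0.189874:
  k1 = f(0.100000, 0.189874) = 0.047364
  k2 = f(0.200000, 0.194610) = 0.144705
  u ← 0.189874 + (0.1/2)·(0.047364 + 0.144705) = 0.199477
s=0.200000, u=0.199477:
  k1 = f(0.200000, 0.199477) = 0.141905
  k2 = f(0.300000, 0.213668) = 0.233345
  u ← 0.199477 + (0.1/2)·(0.141905 + 0.233345) = 0.218240
u(0.3) ≈ 0.2182

0.2182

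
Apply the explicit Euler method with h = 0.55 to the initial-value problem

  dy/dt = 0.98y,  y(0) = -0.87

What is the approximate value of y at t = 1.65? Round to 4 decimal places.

-3.1713

Euler: y_{n+1} = y_n + h·f(t_n, y_n).
t=0.000000, y=-0.870000: f=-0.852600 → y ← -0.870000 + 0.55·(-0.852600) = -1.338930
t=0.550000, y=-1.338930: f=-1.312151 → y ← -1.338930 + 0.55·(-1.312151) = -2.060613
t=1.100000, y=-2.060613: f=-2.019401 → y ← -2.060613 + 0.55·(-2.019401) = -3.171284
y(1.65) ≈ -3.1713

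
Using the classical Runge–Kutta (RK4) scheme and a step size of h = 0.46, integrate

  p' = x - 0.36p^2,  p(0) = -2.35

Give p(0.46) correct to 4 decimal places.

RK4: k1 = f(x_n, p_n); k2 = f(x_n + h/2, p_n + (h/2)·k1); k3 = f(x_n + h/2, p_n + (h/2)·k2); k4 = f(x_n + h, p_n + h·k3); p_{n+1} = p_n + (h/6)·(k1 + 2k2 + 2k3 + k4).
x=0.000000, p=-2.350000:
  k1 = f(0.000000, -2.350000) = -1.988100
  k2 = f(0.230000, -2.807263) = -2.607061
  k3 = f(0.230000, -2.949624) = -2.902102
  k4 = f(0.460000, -3.684967) = -4.428433
  p ← -2.350000 + (0.46/6)·(k1 + 2k2 + 2k3 + k4) = -3.686672
p(0.46) ≈ -3.6867

-3.6867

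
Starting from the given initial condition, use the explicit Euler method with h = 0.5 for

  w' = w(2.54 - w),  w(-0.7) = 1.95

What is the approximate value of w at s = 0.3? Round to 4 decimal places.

Euler: w_{n+1} = w_n + h·f(s_n, w_n).
s=-0.700000, w=1.950000: f=1.150500 → w ← 1.950000 + 0.5·1.150500 = 2.525250
s=-0.200000, w=2.525250: f=0.037247 → w ← 2.525250 + 0.5·0.037247 = 2.543874
w(0.3) ≈ 2.5439

2.5439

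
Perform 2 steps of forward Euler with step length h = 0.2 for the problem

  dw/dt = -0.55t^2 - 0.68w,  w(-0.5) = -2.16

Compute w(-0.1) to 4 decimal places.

Euler: w_{n+1} = w_n + h·f(t_n, w_n).
t=-0.500000, w=-2.160000: f=1.331300 → w ← -2.160000 + 0.2·1.331300 = -1.893740
t=-0.300000, w=-1.893740: f=1.238243 → w ← -1.893740 + 0.2·1.238243 = -1.646091
w(-0.1) ≈ -1.6461

-1.6461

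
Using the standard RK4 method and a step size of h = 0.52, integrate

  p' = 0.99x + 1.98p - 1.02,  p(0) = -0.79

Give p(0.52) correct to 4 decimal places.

-2.9325

RK4: k1 = f(x_n, p_n); k2 = f(x_n + h/2, p_n + (h/2)·k1); k3 = f(x_n + h/2, p_n + (h/2)·k2); k4 = f(x_n + h, p_n + h·k3); p_{n+1} = p_n + (h/6)·(k1 + 2k2 + 2k3 + k4).
x=0.000000, p=-0.790000:
  k1 = f(0.000000, -0.790000) = -2.584200
  k2 = f(0.260000, -1.461892) = -3.657146
  k3 = f(0.260000, -1.740858) = -4.209499
  k4 = f(0.520000, -2.978939) = -6.403500
  p ← -0.790000 + (0.52/6)·(k1 + 2k2 + 2k3 + k4) = -2.932486
p(0.52) ≈ -2.9325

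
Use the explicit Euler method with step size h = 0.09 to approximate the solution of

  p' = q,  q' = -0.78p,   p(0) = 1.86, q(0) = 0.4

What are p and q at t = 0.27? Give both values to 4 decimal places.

Euler on (p,q): p_{n+1} = p_n + h·p', q_{n+1} = q_n + h·q'.
0.000000: (1.860000, 0.400000); f=(0.400000, -1.450800) → (1.896000, 0.269428)
0.090000: (1.896000, 0.269428); f=(0.269428, -1.478880) → (1.920249, 0.136329)
0.180000: (1.920249, 0.136329); f=(0.136329, -1.497794) → (1.932518, 0.001527)
(p(0.27), q(0.27)) ≈ (1.9325, 0.0015)

1.9325, 0.0015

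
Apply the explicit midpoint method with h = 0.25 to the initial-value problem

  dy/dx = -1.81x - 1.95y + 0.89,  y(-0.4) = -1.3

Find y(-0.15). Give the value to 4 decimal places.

Midpoint: k1 = f(x_n, y_n); k2 = f(x_n + h/2, y_n + (h/2)·k1); y_{n+1} = y_n + h·k2.
x=-0.400000, y=-1.300000:
  k1 = f(-0.400000, -1.300000) = 4.149000
  k2 = f(-0.275000, -0.781375) = 2.911431
  y ← -1.300000 + 0.25·2.911431 = -0.572142
y(-0.15) ≈ -0.5721

-0.5721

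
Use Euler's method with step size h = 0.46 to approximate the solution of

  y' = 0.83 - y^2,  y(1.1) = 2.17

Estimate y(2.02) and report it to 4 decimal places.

0.6991

Euler: y_{n+1} = y_n + h·f(x_n, y_n).
x=1.100000, y=2.170000: f=-3.878900 → y ← 2.170000 + 0.46·(-3.878900) = 0.385706
x=1.560000, y=0.385706: f=0.681231 → y ← 0.385706 + 0.46·0.681231 = 0.699072
y(2.02) ≈ 0.6991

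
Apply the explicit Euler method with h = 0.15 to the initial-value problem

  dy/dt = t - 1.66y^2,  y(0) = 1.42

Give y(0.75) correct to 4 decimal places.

0.6055

Euler: y_{n+1} = y_n + h·f(t_n, y_n).
t=0.000000, y=1.420000: f=-3.347224 → y ← 1.420000 + 0.15·(-3.347224) = 0.917916
t=0.150000, y=0.917916: f=-1.248667 → y ← 0.917916 + 0.15·(-1.248667) = 0.730616
t=0.300000, y=0.730616: f=-0.586108 → y ← 0.730616 + 0.15·(-0.586108) = 0.642700
t=0.450000, y=0.642700: f=-0.235685 → y ← 0.642700 + 0.15·(-0.235685) = 0.607347
t=0.600000, y=0.607347: f=-0.012325 → y ← 0.607347 + 0.15·(-0.012325) = 0.605498
y(0.75) ≈ 0.6055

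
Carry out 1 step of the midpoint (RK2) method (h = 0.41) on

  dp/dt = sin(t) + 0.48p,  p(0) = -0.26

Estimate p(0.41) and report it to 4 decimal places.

Midpoint: k1 = f(t_n, p_n); k2 = f(t_n + h/2, p_n + (h/2)·k1); p_{n+1} = p_n + h·k2.
t=0.000000, p=-0.260000:
  k1 = f(0.000000, -0.260000) = -0.124800
  k2 = f(0.205000, -0.285584) = 0.066487
  p ← -0.260000 + 0.41·0.066487 = -0.232740
p(0.41) ≈ -0.2327

-0.2327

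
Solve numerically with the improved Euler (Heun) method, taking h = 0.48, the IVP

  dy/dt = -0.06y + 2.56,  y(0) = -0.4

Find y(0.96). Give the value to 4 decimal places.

2.0102

Heun: k1 = f(t_n, y_n); k2 = f(t_n + h, y_n + h·k1); y_{n+1} = y_n + (h/2)·(k1 + k2).
t=0.000000, y=-0.400000:
  k1 = f(0.000000, -0.400000) = 2.584000
  k2 = f(0.480000, 0.840320) = 2.509581
  y ← -0.400000 + (0.48/2)·(2.584000 + 2.509581) = 0.822459
t=0.480000, y=0.822459:
  k1 = f(0.480000, 0.822459) = 2.510652
  k2 = f(0.960000, 2.027573) = 2.438346
  y ← 0.822459 + (0.48/2)·(2.510652 + 2.438346) = 2.010219
y(0.96) ≈ 2.0102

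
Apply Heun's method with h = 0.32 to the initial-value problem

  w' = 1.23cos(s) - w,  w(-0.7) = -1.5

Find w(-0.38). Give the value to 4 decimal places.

-0.8117

Heun: k1 = f(s_n, w_n); k2 = f(s_n + h, w_n + h·k1); w_{n+1} = w_n + (h/2)·(k1 + k2).
s=-0.700000, w=-1.500000:
  k1 = f(-0.700000, -1.500000) = 2.440756
  k2 = f(-0.380000, -0.718958) = 1.861216
  w ← -1.500000 + (0.32/2)·(2.440756 + 1.861216) = -0.811685
w(-0.38) ≈ -0.8117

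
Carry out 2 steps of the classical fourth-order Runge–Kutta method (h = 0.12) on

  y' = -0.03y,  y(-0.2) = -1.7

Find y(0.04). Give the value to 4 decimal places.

RK4: k1 = f(x_n, y_n); k2 = f(x_n + h/2, y_n + (h/2)·k1); k3 = f(x_n + h/2, y_n + (h/2)·k2); k4 = f(x_n + h, y_n + h·k3); y_{n+1} = y_n + (h/6)·(k1 + 2k2 + 2k3 + k4).
x=-0.200000, y=-1.700000:
  k1 = f(-0.200000, -1.700000) = 0.051000
  k2 = f(-0.140000, -1.696940) = 0.050908
  k3 = f(-0.140000, -1.696946) = 0.050908
  k4 = f(-0.080000, -1.693891) = 0.050817
  y ← -1.700000 + (0.12/6)·(k1 + 2k2 + 2k3 + k4) = -1.693891
x=-0.080000, y=-1.693891:
  k1 = f(-0.080000, -1.693891) = 0.050817
  k2 = f(-0.020000, -1.690842) = 0.050725
  k3 = f(-0.020000, -1.690847) = 0.050725
  k4 = f(0.040000, -1.687804) = 0.050634
  y ← -1.693891 + (0.12/6)·(k1 + 2k2 + 2k3 + k4) = -1.687804
y(0.04) ≈ -1.6878

-1.6878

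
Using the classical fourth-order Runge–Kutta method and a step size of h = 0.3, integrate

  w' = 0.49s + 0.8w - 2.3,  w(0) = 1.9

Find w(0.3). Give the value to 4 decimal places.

1.6595

RK4: k1 = f(s_n, w_n); k2 = f(s_n + h/2, w_n + (h/2)·k1); k3 = f(s_n + h/2, w_n + (h/2)·k2); k4 = f(s_n + h, w_n + h·k3); w_{n+1} = w_n + (h/6)·(k1 + 2k2 + 2k3 + k4).
s=0.000000, w=1.900000:
  k1 = f(0.000000, 1.900000) = -0.780000
  k2 = f(0.150000, 1.783000) = -0.800100
  k3 = f(0.150000, 1.779985) = -0.802512
  k4 = f(0.300000, 1.659246) = -0.825603
  w ← 1.900000 + (0.3/6)·(k1 + 2k2 + 2k3 + k4) = 1.659459
w(0.3) ≈ 1.6595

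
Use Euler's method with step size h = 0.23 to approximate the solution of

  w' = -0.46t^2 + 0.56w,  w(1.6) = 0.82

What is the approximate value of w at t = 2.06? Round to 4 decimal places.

Euler: w_{n+1} = w_n + h·f(t_n, w_n).
t=1.600000, w=0.820000: f=-0.718400 → w ← 0.820000 + 0.23·(-0.718400) = 0.654768
t=1.830000, w=0.654768: f=-1.173824 → w ← 0.654768 + 0.23·(-1.173824) = 0.384788
w(2.06) ≈ 0.3848

0.3848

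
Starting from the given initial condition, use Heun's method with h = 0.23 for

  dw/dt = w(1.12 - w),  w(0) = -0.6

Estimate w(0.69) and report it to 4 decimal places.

-2.9078

Heun: k1 = f(t_n, w_n); k2 = f(t_n + h, w_n + h·k1); w_{n+1} = w_n + (h/2)·(k1 + k2).
t=0.000000, w=-0.600000:
  k1 = f(0.000000, -0.600000) = -1.032000
  k2 = f(0.230000, -0.837360) = -1.639015
  w ← -0.600000 + (0.23/2)·(-1.032000 + (-1.639015)) = -0.907167
t=0.230000, w=-0.907167:
  k1 = f(0.230000, -0.907167) = -1.838978
  k2 = f(0.460000, -1.330132) = -3.258998
  w ← -0.907167 + (0.23/2)·(-1.838978 + (-3.258998)) = -1.493434
t=0.460000, w=-1.493434:
  k1 = f(0.460000, -1.493434) = -3.902991
  k2 = f(0.690000, -2.391122) = -8.395521
  w ← -1.493434 + (0.23/2)·(-3.902991 + (-8.395521)) = -2.907763
w(0.69) ≈ -2.9078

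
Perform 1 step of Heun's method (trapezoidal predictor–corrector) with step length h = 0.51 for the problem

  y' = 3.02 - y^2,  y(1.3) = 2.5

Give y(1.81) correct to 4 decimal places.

2.2610

Heun: k1 = f(t_n, y_n); k2 = f(t_n + h, y_n + h·k1); y_{n+1} = y_n + (h/2)·(k1 + k2).
t=1.300000, y=2.500000:
  k1 = f(1.300000, 2.500000) = -3.230000
  k2 = f(1.810000, 0.852700) = 2.292903
  y ← 2.500000 + (0.51/2)·(-3.230000 + 2.292903) = 2.261040
y(1.81) ≈ 2.2610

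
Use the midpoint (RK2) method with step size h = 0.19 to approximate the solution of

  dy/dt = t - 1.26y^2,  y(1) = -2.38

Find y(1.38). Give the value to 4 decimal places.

Midpoint: k1 = f(t_n, y_n); k2 = f(t_n + h/2, y_n + (h/2)·k1); y_{n+1} = y_n + h·k2.
t=1.000000, y=-2.380000:
  k1 = f(1.000000, -2.380000) = -6.137144
  k2 = f(1.095000, -2.963029) = -9.967219
  y ← -2.380000 + 0.19·(-9.967219) = -4.273772
t=1.190000, y=-4.273772:
  k1 = f(1.190000, -4.273772) = -21.824056
  k2 = f(1.285000, -6.347057) = -49.474266
  y ← -4.273772 + 0.19·(-49.474266) = -13.673882
y(1.38) ≈ -13.6739

-13.6739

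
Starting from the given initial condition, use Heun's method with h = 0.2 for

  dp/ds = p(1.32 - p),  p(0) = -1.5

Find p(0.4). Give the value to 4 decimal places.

Heun: k1 = f(s_n, p_n); k2 = f(s_n + h, p_n + h·k1); p_{n+1} = p_n + (h/2)·(k1 + k2).
s=0.000000, p=-1.500000:
  k1 = f(0.000000, -1.500000) = -4.230000
  k2 = f(0.200000, -2.346000) = -8.600436
  p ← -1.500000 + (0.2/2)·(-4.230000 + (-8.600436)) = -2.783044
s=0.200000, p=-2.783044:
  k1 = f(0.200000, -2.783044) = -11.418949
  k2 = f(0.400000, -5.066833) = -32.361021
  p ← -2.783044 + (0.2/2)·(-11.418949 + (-32.361021)) = -7.161041
p(0.4) ≈ -7.1610

-7.1610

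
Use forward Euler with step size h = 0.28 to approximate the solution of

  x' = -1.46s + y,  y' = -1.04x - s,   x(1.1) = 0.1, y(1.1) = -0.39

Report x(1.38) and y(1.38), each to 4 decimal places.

Euler on (x,y): x_{n+1} = x_n + h·x', y_{n+1} = y_n + h·y'.
1.100000: (0.100000, -0.390000); f=(-1.996000, -1.204000) → (-0.458880, -0.727120)
(x(1.38), y(1.38)) ≈ (-0.4589, -0.7271)

-0.4589, -0.7271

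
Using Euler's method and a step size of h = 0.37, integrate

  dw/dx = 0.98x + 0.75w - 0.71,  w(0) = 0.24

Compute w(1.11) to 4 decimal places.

-0.0869

Euler: w_{n+1} = w_n + h·f(x_n, w_n).
x=0.000000, w=0.240000: f=-0.530000 → w ← 0.240000 + 0.37·(-0.530000) = 0.043900
x=0.370000, w=0.043900: f=-0.314475 → w ← 0.043900 + 0.37·(-0.314475) = -0.072456
x=0.740000, w=-0.072456: f=-0.039142 → w ← -0.072456 + 0.37·(-0.039142) = -0.086938
w(1.11) ≈ -0.0869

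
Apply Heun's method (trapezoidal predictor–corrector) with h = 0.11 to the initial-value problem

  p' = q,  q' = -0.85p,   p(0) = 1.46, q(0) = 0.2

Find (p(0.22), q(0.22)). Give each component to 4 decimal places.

Heun on (p,q): k1 = f(t_n, state_n); k2 = f(t_n + h, state_n + h·k1); state_{n+1} = state_n + (h/2)·(k1 + k2).
0.000000: (1.460000, 0.200000)
  k1 = (0.200000, -1.241000)
  predictor → (1.482000, 0.063490)
  k2 = (0.063490, -1.259700)
  → (1.474492, 0.062462)
0.110000: (1.474492, 0.062462)
  k1 = (0.062462, -1.253318)
  predictor → (1.481363, -0.075403)
  k2 = (-0.075403, -1.259158)
  → (1.473780, -0.075725)
(p(0.22), q(0.22)) ≈ (1.4738, -0.0757)

1.4738, -0.0757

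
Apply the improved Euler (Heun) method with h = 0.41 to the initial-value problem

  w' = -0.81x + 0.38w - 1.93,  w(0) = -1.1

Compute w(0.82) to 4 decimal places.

-3.6440

Heun: k1 = f(x_n, w_n); k2 = f(x_n + h, w_n + h·k1); w_{n+1} = w_n + (h/2)·(k1 + k2).
x=0.000000, w=-1.100000:
  k1 = f(0.000000, -1.100000) = -2.348000
  k2 = f(0.410000, -2.062680) = -3.045918
  w ← -1.100000 + (0.41/2)·(-2.348000 + (-3.045918)) = -2.205753
x=0.410000, w=-2.205753:
  k1 = f(0.410000, -2.205753) = -3.100286
  k2 = f(0.820000, -3.476871) = -3.915411
  w ← -2.205753 + (0.41/2)·(-3.100286 + (-3.915411)) = -3.643971
w(0.82) ≈ -3.6440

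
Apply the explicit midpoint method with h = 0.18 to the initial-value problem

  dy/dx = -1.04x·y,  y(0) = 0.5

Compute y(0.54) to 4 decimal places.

0.4291

Midpoint: k1 = f(x_n, y_n); k2 = f(x_n + h/2, y_n + (h/2)·k1); y_{n+1} = y_n + h·k2.
x=0.000000, y=0.500000:
  k1 = f(0.000000, 0.500000) = 0.000000
  k2 = f(0.090000, 0.500000) = -0.046800
  y ← 0.500000 + 0.18·(-0.046800) = 0.491576
x=0.180000, y=0.491576:
  k1 = f(0.180000, 0.491576) = -0.092023
  k2 = f(0.270000, 0.483294) = -0.135709
  y ← 0.491576 + 0.18·(-0.135709) = 0.467148
x=0.360000, y=0.467148:
  k1 = f(0.360000, 0.467148) = -0.174900
  k2 = f(0.450000, 0.451407) = -0.211259
  y ← 0.467148 + 0.18·(-0.211259) = 0.429122
y(0.54) ≈ 0.4291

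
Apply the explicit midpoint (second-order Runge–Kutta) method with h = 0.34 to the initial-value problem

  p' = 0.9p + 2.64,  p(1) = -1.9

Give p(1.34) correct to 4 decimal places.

Midpoint: k1 = f(x_n, p_n); k2 = f(x_n + h/2, p_n + (h/2)·k1); p_{n+1} = p_n + h·k2.
x=1.000000, p=-1.900000:
  k1 = f(1.000000, -1.900000) = 0.930000
  k2 = f(1.170000, -1.741900) = 1.072290
  p ← -1.900000 + 0.34·1.072290 = -1.535421
p(1.34) ≈ -1.5354

-1.5354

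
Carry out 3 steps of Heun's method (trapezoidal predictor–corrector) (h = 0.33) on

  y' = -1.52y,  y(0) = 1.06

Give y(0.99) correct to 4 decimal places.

Heun: k1 = f(x_n, y_n); k2 = f(x_n + h, y_n + h·k1); y_{n+1} = y_n + (h/2)·(k1 + k2).
x=0.000000, y=1.060000:
  k1 = f(0.000000, 1.060000) = -1.611200
  k2 = f(0.330000, 0.528304) = -0.803022
  y ← 1.060000 + (0.33/2)·(-1.611200 + (-0.803022)) = 0.661653
x=0.330000, y=0.661653:
  k1 = f(0.330000, 0.661653) = -1.005713
  k2 = f(0.660000, 0.329768) = -0.501247
  y ← 0.661653 + (0.33/2)·(-1.005713 + (-0.501247)) = 0.413005
x=0.660000, y=0.413005:
  k1 = f(0.660000, 0.413005) = -0.627767
  k2 = f(0.990000, 0.205842) = -0.312879
  y ← 0.413005 + (0.33/2)·(-0.627767 + (-0.312879)) = 0.257798
y(0.99) ≈ 0.2578

0.2578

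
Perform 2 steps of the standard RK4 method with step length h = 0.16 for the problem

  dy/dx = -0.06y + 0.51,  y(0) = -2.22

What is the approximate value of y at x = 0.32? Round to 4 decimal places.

RK4: k1 = f(x_n, y_n); k2 = f(x_n + h/2, y_n + (h/2)·k1); k3 = f(x_n + h/2, y_n + (h/2)·k2); k4 = f(x_n + h, y_n + h·k3); y_{n+1} = y_n + (h/6)·(k1 + 2k2 + 2k3 + k4).
x=0.000000, y=-2.220000:
  k1 = f(0.000000, -2.220000) = 0.643200
  k2 = f(0.080000, -2.168544) = 0.640113
  k3 = f(0.080000, -2.168791) = 0.640127
  k4 = f(0.160000, -2.117580) = 0.637055
  y ← -2.220000 + (0.16/6)·(k1 + 2k2 + 2k3 + k4) = -2.117580
x=0.160000, y=-2.117580:
  k1 = f(0.160000, -2.117580) = 0.637055
  k2 = f(0.240000, -2.066616) = 0.633997
  k3 = f(0.240000, -2.066861) = 0.634012
  k4 = f(0.320000, -2.016139) = 0.630968
  y ← -2.117580 + (0.16/6)·(k1 + 2k2 + 2k3 + k4) = -2.016139
y(0.32) ≈ -2.0161

-2.0161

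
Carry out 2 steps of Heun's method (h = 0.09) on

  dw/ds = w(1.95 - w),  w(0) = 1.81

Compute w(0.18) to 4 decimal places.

Heun: k1 = f(s_n, w_n); k2 = f(s_n + h, w_n + h·k1); w_{n+1} = w_n + (h/2)·(k1 + k2).
s=0.000000, w=1.810000:
  k1 = f(0.000000, 1.810000) = 0.253400
  k2 = f(0.090000, 1.832806) = 0.214794
  w ← 1.810000 + (0.09/2)·(0.253400 + 0.214794) = 1.831069
s=0.090000, w=1.831069:
  k1 = f(0.090000, 1.831069) = 0.217771
  k2 = f(0.180000, 1.850668) = 0.183830
  w ← 1.831069 + (0.09/2)·(0.217771 + 0.183830) = 1.849141
w(0.18) ≈ 1.8491

1.8491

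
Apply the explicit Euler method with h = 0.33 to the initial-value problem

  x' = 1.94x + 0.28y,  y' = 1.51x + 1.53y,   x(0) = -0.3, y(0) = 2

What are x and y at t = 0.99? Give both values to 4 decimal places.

Euler on (x,y): x_{n+1} = x_n + h·x', y_{n+1} = y_n + h·y'.
0.000000: (-0.300000, 2.000000); f=(-0.022000, 2.607000) → (-0.307260, 2.860310)
0.330000: (-0.307260, 2.860310); f=(0.204802, 3.912312) → (-0.239675, 4.151373)
0.660000: (-0.239675, 4.151373); f=(0.697414, 5.989691) → (-0.009528, 6.127971)
(x(0.99), y(0.99)) ≈ (-0.0095, 6.1280)

-0.0095, 6.1280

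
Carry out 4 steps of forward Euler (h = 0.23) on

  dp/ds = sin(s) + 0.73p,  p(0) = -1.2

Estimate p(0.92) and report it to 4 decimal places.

Euler: p_{n+1} = p_n + h·f(s_n, p_n).
s=0.000000, p=-1.200000: f=-0.876000 → p ← -1.200000 + 0.23·(-0.876000) = -1.401480
s=0.230000, p=-1.401480: f=-0.795103 → p ← -1.401480 + 0.23·(-0.795103) = -1.584354
s=0.460000, p=-1.584354: f=-0.712630 → p ← -1.584354 + 0.23·(-0.712630) = -1.748259
s=0.690000, p=-1.748259: f=-0.639692 → p ← -1.748259 + 0.23·(-0.639692) = -1.895388
p(0.92) ≈ -1.8954

-1.8954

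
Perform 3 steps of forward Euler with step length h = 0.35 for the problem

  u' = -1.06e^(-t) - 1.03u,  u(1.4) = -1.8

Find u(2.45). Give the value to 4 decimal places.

Euler: u_{n+1} = u_n + h·f(t_n, u_n).
t=1.400000, u=-1.800000: f=1.592607 → u ← -1.800000 + 0.35·1.592607 = -1.242587
t=1.750000, u=-1.242587: f=1.095665 → u ← -1.242587 + 0.35·1.095665 = -0.859105
t=2.100000, u=-0.859105: f=0.755074 → u ← -0.859105 + 0.35·0.755074 = -0.594829
u(2.45) ≈ -0.5948

-0.5948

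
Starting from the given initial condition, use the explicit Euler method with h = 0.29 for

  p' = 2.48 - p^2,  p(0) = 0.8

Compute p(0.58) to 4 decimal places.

1.5370

Euler: p_{n+1} = p_n + h·f(t_n, p_n).
t=0.000000, p=0.800000: f=1.840000 → p ← 0.800000 + 0.29·1.840000 = 1.333600
t=0.290000, p=1.333600: f=0.701511 → p ← 1.333600 + 0.29·0.701511 = 1.537038
p(0.58) ≈ 1.5370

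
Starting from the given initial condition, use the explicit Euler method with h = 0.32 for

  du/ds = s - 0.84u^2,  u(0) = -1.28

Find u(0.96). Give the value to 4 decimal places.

-3.7747

Euler: u_{n+1} = u_n + h·f(s_n, u_n).
s=0.000000, u=-1.280000: f=-1.376256 → u ← -1.280000 + 0.32·(-1.376256) = -1.720402
s=0.320000, u=-1.720402: f=-2.166218 → u ← -1.720402 + 0.32·(-2.166218) = -2.413592
s=0.640000, u=-2.413592: f=-4.253356 → u ← -2.413592 + 0.32·(-4.253356) = -3.774666
u(0.96) ≈ -3.7747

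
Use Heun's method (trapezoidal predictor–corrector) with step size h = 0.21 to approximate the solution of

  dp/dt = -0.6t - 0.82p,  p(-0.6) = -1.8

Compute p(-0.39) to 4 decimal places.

-1.4609

Heun: k1 = f(t_n, p_n); k2 = f(t_n + h, p_n + h·k1); p_{n+1} = p_n + (h/2)·(k1 + k2).
t=-0.600000, p=-1.800000:
  k1 = f(-0.600000, -1.800000) = 1.836000
  k2 = f(-0.390000, -1.414440) = 1.393841
  p ← -1.800000 + (0.21/2)·(1.836000 + 1.393841) = -1.460867
p(-0.39) ≈ -1.4609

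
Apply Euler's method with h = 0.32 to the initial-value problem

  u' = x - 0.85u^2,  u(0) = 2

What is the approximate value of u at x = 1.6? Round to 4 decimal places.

Euler: u_{n+1} = u_n + h·f(x_n, u_n).
x=0.000000, u=2.000000: f=-3.400000 → u ← 2.000000 + 0.32·(-3.400000) = 0.912000
x=0.320000, u=0.912000: f=-0.386982 → u ← 0.912000 + 0.32·(-0.386982) = 0.788166
x=0.640000, u=0.788166: f=0.111976 → u ← 0.788166 + 0.32·0.111976 = 0.823998
x=0.960000, u=0.823998: f=0.382873 → u ← 0.823998 + 0.32·0.382873 = 0.946517
x=1.280000, u=0.946517: f=0.518489 → u ← 0.946517 + 0.32·0.518489 = 1.112434
u(1.6) ≈ 1.1124

1.1124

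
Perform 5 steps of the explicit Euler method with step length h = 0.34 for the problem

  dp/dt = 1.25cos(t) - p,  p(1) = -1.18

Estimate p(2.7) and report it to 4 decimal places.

-0.5199

Euler: p_{n+1} = p_n + h·f(t_n, p_n).
t=1.000000, p=-1.180000: f=1.855378 → p ← -1.180000 + 0.34·1.855378 = -0.549172
t=1.340000, p=-0.549172: f=0.835113 → p ← -0.549172 + 0.34·0.835113 = -0.265233
t=1.680000, p=-0.265233: f=0.129000 → p ← -0.265233 + 0.34·0.129000 = -0.221373
t=2.020000, p=-0.221373: f=-0.321437 → p ← -0.221373 + 0.34·(-0.321437) = -0.330662
t=2.360000, p=-0.330662: f=-0.556579 → p ← -0.330662 + 0.34·(-0.556579) = -0.519899
p(2.7) ≈ -0.5199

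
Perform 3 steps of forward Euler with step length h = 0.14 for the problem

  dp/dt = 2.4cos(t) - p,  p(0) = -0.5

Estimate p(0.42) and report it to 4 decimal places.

0.5395

Euler: p_{n+1} = p_n + h·f(t_n, p_n).
t=0.000000, p=-0.500000: f=2.900000 → p ← -0.500000 + 0.14·2.900000 = -0.094000
t=0.140000, p=-0.094000: f=2.470518 → p ← -0.094000 + 0.14·2.470518 = 0.251873
t=0.280000, p=0.251873: f=2.054660 → p ← 0.251873 + 0.14·2.054660 = 0.539525
p(0.42) ≈ 0.5395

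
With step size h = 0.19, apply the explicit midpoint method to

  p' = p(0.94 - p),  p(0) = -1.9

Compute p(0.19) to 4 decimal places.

-3.4368

Midpoint: k1 = f(s_n, p_n); k2 = f(s_n + h/2, p_n + (h/2)·k1); p_{n+1} = p_n + h·k2.
s=0.000000, p=-1.900000:
  k1 = f(0.000000, -1.900000) = -5.396000
  k2 = f(0.095000, -2.412620) = -8.088598
  p ← -1.900000 + 0.19·(-8.088598) = -3.436834
p(0.19) ≈ -3.4368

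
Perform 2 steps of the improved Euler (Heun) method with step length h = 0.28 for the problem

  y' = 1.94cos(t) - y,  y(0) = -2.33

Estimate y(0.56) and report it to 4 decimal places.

-0.5783

Heun: k1 = f(t_n, y_n); k2 = f(t_n + h, y_n + h·k1); y_{n+1} = y_n + (h/2)·(k1 + k2).
t=0.000000, y=-2.330000:
  k1 = f(0.000000, -2.330000) = 4.270000
  k2 = f(0.280000, -1.134400) = 2.998848
  y ← -2.330000 + (0.28/2)·(4.270000 + 2.998848) = -1.312361
t=0.280000, y=-1.312361:
  k1 = f(0.280000, -1.312361) = 3.176809
  k2 = f(0.560000, -0.422855) = 2.066530
  y ← -1.312361 + (0.28/2)·(3.176809 + 2.066530) = -0.578294
y(0.56) ≈ -0.5783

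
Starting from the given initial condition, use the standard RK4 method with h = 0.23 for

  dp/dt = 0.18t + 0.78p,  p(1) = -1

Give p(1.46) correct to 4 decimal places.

RK4: k1 = f(t_n, p_n); k2 = f(t_n + h/2, p_n + (h/2)·k1); k3 = f(t_n + h/2, p_n + (h/2)·k2); k4 = f(t_n + h, p_n + h·k3); p_{n+1} = p_n + (h/6)·(k1 + 2k2 + 2k3 + k4).
t=1.000000, p=-1.000000:
  k1 = f(1.000000, -1.000000) = -0.600000
  k2 = f(1.115000, -1.069000) = -0.633120
  k3 = f(1.115000, -1.072809) = -0.636091
  k4 = f(1.230000, -1.146301) = -0.672715
  p ← -1.000000 + (0.23/6)·(k1 + 2k2 + 2k3 + k4) = -1.146094
t=1.230000, p=-1.146094:
  k1 = f(1.230000, -1.146094) = -0.672553
  k2 = f(1.345000, -1.223437) = -0.712181
  k3 = f(1.345000, -1.227994) = -0.715736
  k4 = f(1.460000, -1.310713) = -0.759556
  p ← -1.146094 + (0.23/6)·(k1 + 2k2 + 2k3 + k4) = -1.310465
p(1.46) ≈ -1.3105

-1.3105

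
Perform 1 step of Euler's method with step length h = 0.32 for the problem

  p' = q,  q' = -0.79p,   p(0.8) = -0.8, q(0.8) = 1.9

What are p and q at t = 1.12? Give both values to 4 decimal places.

-0.1920, 2.1022

Euler on (p,q): p_{n+1} = p_n + h·p', q_{n+1} = q_n + h·q'.
0.800000: (-0.800000, 1.900000); f=(1.900000, 0.632000) → (-0.192000, 2.102240)
(p(1.12), q(1.12)) ≈ (-0.1920, 2.1022)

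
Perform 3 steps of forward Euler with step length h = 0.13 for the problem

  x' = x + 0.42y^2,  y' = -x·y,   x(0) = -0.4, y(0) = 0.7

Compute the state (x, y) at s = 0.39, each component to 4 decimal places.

-0.4766, 0.8227

Euler on (x,y): x_{n+1} = x_n + h·x', y_{n+1} = y_n + h·y'.
0.000000: (-0.400000, 0.700000); f=(-0.194200, 0.280000) → (-0.425246, 0.736400)
0.130000: (-0.425246, 0.736400); f=(-0.197486, 0.313151) → (-0.450919, 0.777110)
0.260000: (-0.450919, 0.777110); f=(-0.197281, 0.350414) → (-0.476566, 0.822663)
(x(0.39), y(0.39)) ≈ (-0.4766, 0.8227)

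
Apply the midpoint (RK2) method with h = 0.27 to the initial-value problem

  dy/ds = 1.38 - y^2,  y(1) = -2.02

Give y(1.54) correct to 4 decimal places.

Midpoint: k1 = f(s_n, y_n); k2 = f(s_n + h/2, y_n + (h/2)·k1); y_{n+1} = y_n + h·k2.
s=1.000000, y=-2.020000:
  k1 = f(1.000000, -2.020000) = -2.700400
  k2 = f(1.135000, -2.384554) = -4.306098
  y ← -2.020000 + 0.27·(-4.306098) = -3.182646
s=1.270000, y=-3.182646:
  k1 = f(1.270000, -3.182646) = -8.749238
  k2 = f(1.405000, -4.363794) = -17.662694
  y ← -3.182646 + 0.27·(-17.662694) = -7.951574
y(1.54) ≈ -7.9516

-7.9516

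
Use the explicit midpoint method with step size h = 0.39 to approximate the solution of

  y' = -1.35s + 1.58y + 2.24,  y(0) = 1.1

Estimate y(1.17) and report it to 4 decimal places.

11.7689

Midpoint: k1 = f(s_n, y_n); k2 = f(s_n + h/2, y_n + (h/2)·k1); y_{n+1} = y_n + h·k2.
s=0.000000, y=1.100000:
  k1 = f(0.000000, 1.100000) = 3.978000
  k2 = f(0.195000, 1.875710) = 4.940372
  y ← 1.100000 + 0.39·4.940372 = 3.026745
s=0.390000, y=3.026745:
  k1 = f(0.390000, 3.026745) = 6.495757
  k2 = f(0.585000, 4.293418) = 8.233850
  y ← 3.026745 + 0.39·8.233850 = 6.237946
s=0.780000, y=6.237946:
  k1 = f(0.780000, 6.237946) = 11.042955
  k2 = f(0.975000, 8.391323) = 14.182040
  y ← 6.237946 + 0.39·14.182040 = 11.768942
y(1.17) ≈ 11.7689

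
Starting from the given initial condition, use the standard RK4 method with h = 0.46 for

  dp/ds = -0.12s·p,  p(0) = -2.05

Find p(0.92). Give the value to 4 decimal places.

-1.9485

RK4: k1 = f(s_n, p_n); k2 = f(s_n + h/2, p_n + (h/2)·k1); k3 = f(s_n + h/2, p_n + (h/2)·k2); k4 = f(s_n + h, p_n + h·k3); p_{n+1} = p_n + (h/6)·(k1 + 2k2 + 2k3 + k4).
s=0.000000, p=-2.050000:
  k1 = f(0.000000, -2.050000) = 0.000000
  k2 = f(0.230000, -2.050000) = 0.056580
  k3 = f(0.230000, -2.036987) = 0.056221
  k4 = f(0.460000, -2.024138) = 0.111732
  p ← -2.050000 + (0.46/6)·(k1 + 2k2 + 2k3 + k4) = -2.024138
s=0.460000, p=-2.024138:
  k1 = f(0.460000, -2.024138) = 0.111732
  k2 = f(0.690000, -1.998439) = 0.165471
  k3 = f(0.690000, -1.986079) = 0.164447
  k4 = f(0.920000, -1.948492) = 0.215114
  p ← -2.024138 + (0.46/6)·(k1 + 2k2 + 2k3 + k4) = -1.948492
p(0.92) ≈ -1.9485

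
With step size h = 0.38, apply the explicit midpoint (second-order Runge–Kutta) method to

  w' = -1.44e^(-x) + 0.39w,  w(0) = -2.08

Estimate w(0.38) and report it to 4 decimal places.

-2.9042

Midpoint: k1 = f(x_n, w_n); k2 = f(x_n + h/2, w_n + (h/2)·k1); w_{n+1} = w_n + h·k2.
x=0.000000, w=-2.080000:
  k1 = f(0.000000, -2.080000) = -2.251200
  k2 = f(0.190000, -2.507728) = -2.168835
  w ← -2.080000 + 0.38·(-2.168835) = -2.904157
w(0.38) ≈ -2.9042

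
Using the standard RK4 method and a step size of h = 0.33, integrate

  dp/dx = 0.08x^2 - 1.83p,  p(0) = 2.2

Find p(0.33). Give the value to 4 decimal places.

RK4: k1 = f(x_n, p_n); k2 = f(x_n + h/2, p_n + (h/2)·k1); k3 = f(x_n + h/2, p_n + (h/2)·k2); k4 = f(x_n + h, p_n + h·k3); p_{n+1} = p_n + (h/6)·(k1 + 2k2 + 2k3 + k4).
x=0.000000, p=2.200000:
  k1 = f(0.000000, 2.200000) = -4.026000
  k2 = f(0.165000, 1.535710) = -2.808171
  k3 = f(0.165000, 1.736652) = -3.175895
  k4 = f(0.330000, 1.151955) = -2.099365
  p ← 2.200000 + (0.33/6)·(k1 + 2k2 + 2k3 + k4) = 1.204858
p(0.33) ≈ 1.2049

1.2049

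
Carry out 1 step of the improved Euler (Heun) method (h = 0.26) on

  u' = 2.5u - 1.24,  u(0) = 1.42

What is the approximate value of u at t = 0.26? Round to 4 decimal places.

Heun: k1 = f(t_n, u_n); k2 = f(t_n + h, u_n + h·k1); u_{n+1} = u_n + (h/2)·(k1 + k2).
t=0.000000, u=1.420000:
  k1 = f(0.000000, 1.420000) = 2.310000
  k2 = f(0.260000, 2.020600) = 3.811500
  u ← 1.420000 + (0.26/2)·(2.310000 + 3.811500) = 2.215795
u(0.26) ≈ 2.2158

2.2158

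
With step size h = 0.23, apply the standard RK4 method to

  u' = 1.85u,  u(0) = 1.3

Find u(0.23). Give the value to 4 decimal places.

1.9893

RK4: k1 = f(s_n, u_n); k2 = f(s_n + h/2, u_n + (h/2)·k1); k3 = f(s_n + h/2, u_n + (h/2)·k2); k4 = f(s_n + h, u_n + h·k3); u_{n+1} = u_n + (h/6)·(k1 + 2k2 + 2k3 + k4).
s=0.000000, u=1.300000:
  k1 = f(0.000000, 1.300000) = 2.405000
  k2 = f(0.115000, 1.576575) = 2.916664
  k3 = f(0.115000, 1.635416) = 3.025520
  k4 = f(0.230000, 1.995870) = 3.692359
  u ← 1.300000 + (0.23/6)·(k1 + 2k2 + 2k3 + k4) = 1.989300
u(0.23) ≈ 1.9893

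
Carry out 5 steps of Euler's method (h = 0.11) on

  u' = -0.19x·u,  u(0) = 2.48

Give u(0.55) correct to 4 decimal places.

Euler: u_{n+1} = u_n + h·f(x_n, u_n).
x=0.000000, u=2.480000: f=0.000000 → u ← 2.480000 + 0.11·0.000000 = 2.480000
x=0.110000, u=2.480000: f=-0.051832 → u ← 2.480000 + 0.11·(-0.051832) = 2.474298
x=0.220000, u=2.474298: f=-0.103426 → u ← 2.474298 + 0.11·(-0.103426) = 2.462922
x=0.330000, u=2.462922: f=-0.154425 → u ← 2.462922 + 0.11·(-0.154425) = 2.445935
x=0.440000, u=2.445935: f=-0.204480 → u ← 2.445935 + 0.11·(-0.204480) = 2.423442
u(0.55) ≈ 2.4234

2.4234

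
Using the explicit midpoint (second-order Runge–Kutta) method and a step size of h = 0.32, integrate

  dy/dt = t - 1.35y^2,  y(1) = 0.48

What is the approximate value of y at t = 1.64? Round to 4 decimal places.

0.8938

Midpoint: k1 = f(t_n, y_n); k2 = f(t_n + h/2, y_n + (h/2)·k1); y_{n+1} = y_n + h·k2.
t=1.000000, y=0.480000:
  k1 = f(1.000000, 0.480000) = 0.688960
  k2 = f(1.160000, 0.590234) = 0.689693
  y ← 0.480000 + 0.32·0.689693 = 0.700702
t=1.320000, y=0.700702:
  k1 = f(1.320000, 0.700702) = 0.657173
  k2 = f(1.480000, 0.805849) = 0.603319
  y ← 0.700702 + 0.32·0.603319 = 0.893764
y(1.64) ≈ 0.8938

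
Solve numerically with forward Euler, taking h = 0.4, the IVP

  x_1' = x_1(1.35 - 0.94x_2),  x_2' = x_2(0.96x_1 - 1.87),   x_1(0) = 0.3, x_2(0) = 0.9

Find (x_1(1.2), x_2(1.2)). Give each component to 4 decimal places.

Euler on (x_1,x_2): x_1_{n+1} = x_1_n + h·x_1', x_2_{n+1} = x_2_n + h·x_2'.
0.000000: (0.300000, 0.900000); f=(0.151200, -1.423800) → (0.360480, 0.330480)
0.400000: (0.360480, 0.330480); f=(0.374664, -0.503631) → (0.510346, 0.129027)
0.800000: (0.510346, 0.129027); f=(0.627069, -0.178067) → (0.761173, 0.057801)
(x_1(1.2), x_2(1.2)) ≈ (0.7612, 0.0578)

0.7612, 0.0578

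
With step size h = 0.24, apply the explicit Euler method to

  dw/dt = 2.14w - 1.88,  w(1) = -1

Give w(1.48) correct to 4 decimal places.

Euler: w_{n+1} = w_n + h·f(t_n, w_n).
t=1.000000, w=-1.000000: f=-4.020000 → w ← -1.000000 + 0.24·(-4.020000) = -1.964800
t=1.240000, w=-1.964800: f=-6.084672 → w ← -1.964800 + 0.24·(-6.084672) = -3.425121
w(1.48) ≈ -3.4251

-3.4251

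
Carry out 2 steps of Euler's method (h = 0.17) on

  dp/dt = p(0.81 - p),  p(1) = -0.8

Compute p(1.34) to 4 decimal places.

Euler: p_{n+1} = p_n + h·f(t_n, p_n).
t=1.000000, p=-0.800000: f=-1.288000 → p ← -0.800000 + 0.17·(-1.288000) = -1.018960
t=1.170000, p=-1.018960: f=-1.863637 → p ← -1.018960 + 0.17·(-1.863637) = -1.335778
p(1.34) ≈ -1.3358

-1.3358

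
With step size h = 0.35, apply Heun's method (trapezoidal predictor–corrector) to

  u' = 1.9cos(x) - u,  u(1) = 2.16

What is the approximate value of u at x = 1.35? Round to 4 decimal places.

1.7259

Heun: k1 = f(x_n, u_n); k2 = f(x_n + h, u_n + h·k1); u_{n+1} = u_n + (h/2)·(k1 + k2).
x=1.000000, u=2.160000:
  k1 = f(1.000000, 2.160000) = -1.133426
  k2 = f(1.350000, 1.763301) = -1.347188
  u ← 2.160000 + (0.35/2)·(-1.133426 + (-1.347188)) = 1.725893
u(1.35) ≈ 1.7259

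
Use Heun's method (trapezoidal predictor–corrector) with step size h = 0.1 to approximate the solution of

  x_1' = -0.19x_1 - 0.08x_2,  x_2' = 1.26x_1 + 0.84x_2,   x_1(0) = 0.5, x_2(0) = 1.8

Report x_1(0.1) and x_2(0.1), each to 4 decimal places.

Heun on (x_1,x_2): k1 = f(t_n, state_n); k2 = f(t_n + h, state_n + h·k1); state_{n+1} = state_n + (h/2)·(k1 + k2).
0.000000: (0.500000, 1.800000)
  k1 = (-0.239000, 2.142000)
  predictor → (0.476100, 2.014200)
  k2 = (-0.251595, 2.291814)
  → (0.475470, 2.021691)
(x_1(0.1), x_2(0.1)) ≈ (0.4755, 2.0217)

0.4755, 2.0217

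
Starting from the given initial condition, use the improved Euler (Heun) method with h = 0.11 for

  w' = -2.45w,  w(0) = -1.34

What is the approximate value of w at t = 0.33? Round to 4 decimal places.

Heun: k1 = f(t_n, w_n); k2 = f(t_n + h, w_n + h·k1); w_{n+1} = w_n + (h/2)·(k1 + k2).
t=0.000000, w=-1.340000:
  k1 = f(0.000000, -1.340000) = 3.283000
  k2 = f(0.110000, -0.978870) = 2.398232
  w ← -1.340000 + (0.11/2)·(3.283000 + 2.398232) = -1.027532
t=0.110000, w=-1.027532:
  k1 = f(0.110000, -1.027532) = 2.517454
  k2 = f(0.220000, -0.750612) = 1.839000
  w ← -1.027532 + (0.11/2)·(2.517454 + 1.839000) = -0.787927
t=0.220000, w=-0.787927:
  k1 = f(0.220000, -0.787927) = 1.930422
  k2 = f(0.330000, -0.575581) = 1.410173
  w ← -0.787927 + (0.11/2)·(1.930422 + 1.410173) = -0.604195
w(0.33) ≈ -0.6042

-0.6042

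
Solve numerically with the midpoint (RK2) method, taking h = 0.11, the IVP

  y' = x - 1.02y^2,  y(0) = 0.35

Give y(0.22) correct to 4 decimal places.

0.3478

Midpoint: k1 = f(x_n, y_n); k2 = f(x_n + h/2, y_n + (h/2)·k1); y_{n+1} = y_n + h·k2.
x=0.000000, y=0.350000:
  k1 = f(0.000000, 0.350000) = -0.124950
  k2 = f(0.055000, 0.343128) = -0.065091
  y ← 0.350000 + 0.11·(-0.065091) = 0.342840
x=0.110000, y=0.342840:
  k1 = f(0.110000, 0.342840) = -0.009890
  k2 = f(0.165000, 0.342296) = 0.045490
  y ← 0.342840 + 0.11·0.045490 = 0.347844
y(0.22) ≈ 0.3478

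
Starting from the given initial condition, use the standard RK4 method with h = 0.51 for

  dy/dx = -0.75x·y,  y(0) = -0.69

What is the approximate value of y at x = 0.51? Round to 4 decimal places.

RK4: k1 = f(x_n, y_n); k2 = f(x_n + h/2, y_n + (h/2)·k1); k3 = f(x_n + h/2, y_n + (h/2)·k2); k4 = f(x_n + h, y_n + h·k3); y_{n+1} = y_n + (h/6)·(k1 + 2k2 + 2k3 + k4).
x=0.000000, y=-0.690000:
  k1 = f(0.000000, -0.690000) = 0.000000
  k2 = f(0.255000, -0.690000) = 0.131962
  k3 = f(0.255000, -0.656350) = 0.125527
  k4 = f(0.510000, -0.625981) = 0.239438
  y ← -0.690000 + (0.51/6)·(k1 + 2k2 + 2k3 + k4) = -0.625875
y(0.51) ≈ -0.6259

-0.6259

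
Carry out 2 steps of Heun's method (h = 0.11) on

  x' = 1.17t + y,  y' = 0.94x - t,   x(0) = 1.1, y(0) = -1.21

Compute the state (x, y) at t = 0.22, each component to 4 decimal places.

0.8844, -1.0316

Heun on (x,y): k1 = f(t_n, state_n); k2 = f(t_n + h, state_n + h·k1); state_{n+1} = state_n + (h/2)·(k1 + k2).
0.000000: (1.100000, -1.210000)
  k1 = (-1.210000, 1.034000)
  predictor → (0.966900, -1.096260)
  k2 = (-0.967560, 0.798886)
  → (0.980234, -1.109191)
0.110000: (0.980234, -1.109191)
  k1 = (-0.980491, 0.811420)
  predictor → (0.872380, -1.019935)
  k2 = (-0.762535, 0.600037)
  → (0.884368, -1.031561)
(x(0.22), y(0.22)) ≈ (0.8844, -1.0316)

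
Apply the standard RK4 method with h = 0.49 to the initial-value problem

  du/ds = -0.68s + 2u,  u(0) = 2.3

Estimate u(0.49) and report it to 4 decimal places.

RK4: k1 = f(s_n, u_n); k2 = f(s_n + h/2, u_n + (h/2)·k1); k3 = f(s_n + h/2, u_n + (h/2)·k2); k4 = f(s_n + h, u_n + h·k3); u_{n+1} = u_n + (h/6)·(k1 + 2k2 + 2k3 + k4).
s=0.000000, u=2.300000:
  k1 = f(0.000000, 2.300000) = 4.600000
  k2 = f(0.245000, 3.427000) = 6.687400
  k3 = f(0.245000, 3.938413) = 7.710226
  k4 = f(0.490000, 6.078011) = 11.822821
  u ← 2.300000 + (0.49/6)·(k1 + 2k2 + 2k3 + k4) = 5.992809
u(0.49) ≈ 5.9928

5.9928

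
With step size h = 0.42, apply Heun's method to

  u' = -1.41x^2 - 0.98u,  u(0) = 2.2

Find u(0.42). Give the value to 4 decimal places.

Heun: k1 = f(x_n, u_n); k2 = f(x_n + h, u_n + h·k1); u_{n+1} = u_n + (h/2)·(k1 + k2).
x=0.000000, u=2.200000:
  k1 = f(0.000000, 2.200000) = -2.156000
  k2 = f(0.420000, 1.294480) = -1.517314
  u ← 2.200000 + (0.42/2)·(-2.156000 + (-1.517314)) = 1.428604
u(0.42) ≈ 1.4286

1.4286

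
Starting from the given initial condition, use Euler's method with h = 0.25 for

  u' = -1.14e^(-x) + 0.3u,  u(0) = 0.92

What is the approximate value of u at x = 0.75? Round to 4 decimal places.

Euler: u_{n+1} = u_n + h·f(x_n, u_n).
x=0.000000, u=0.920000: f=-0.864000 → u ← 0.920000 + 0.25·(-0.864000) = 0.704000
x=0.250000, u=0.704000: f=-0.676633 → u ← 0.704000 + 0.25·(-0.676633) = 0.534842
x=0.500000, u=0.534842: f=-0.530992 → u ← 0.534842 + 0.25·(-0.530992) = 0.402094
u(0.75) ≈ 0.4021

0.4021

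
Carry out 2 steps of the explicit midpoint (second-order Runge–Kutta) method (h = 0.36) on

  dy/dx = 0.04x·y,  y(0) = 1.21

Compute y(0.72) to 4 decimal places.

Midpoint: k1 = f(x_n, y_n); k2 = f(x_n + h/2, y_n + (h/2)·k1); y_{n+1} = y_n + h·k2.
x=0.000000, y=1.210000:
  k1 = f(0.000000, 1.210000) = 0.000000
  k2 = f(0.180000, 1.210000) = 0.008712
  y ← 1.210000 + 0.36·0.008712 = 1.213136
x=0.360000, y=1.213136:
  k1 = f(0.360000, 1.213136) = 0.017469
  k2 = f(0.540000, 1.216281) = 0.026272
  y ← 1.213136 + 0.36·0.026272 = 1.222594
y(0.72) ≈ 1.2226

1.2226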